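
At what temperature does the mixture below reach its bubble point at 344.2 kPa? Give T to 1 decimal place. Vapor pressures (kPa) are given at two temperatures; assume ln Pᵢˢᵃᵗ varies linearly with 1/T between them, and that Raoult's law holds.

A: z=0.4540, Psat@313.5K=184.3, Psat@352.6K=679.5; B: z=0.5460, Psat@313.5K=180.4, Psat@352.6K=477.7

Bubble-point temperature: ΣzᵢPᵢˢᵃᵗ(T) = P. Interpolate ln Pᵢˢᵃᵗ = aᵢ + bᵢ/T.
  T = 313.5 K: ΣzᵢPᵢˢᵃᵗ = 182.17 kPa
  T = 352.6 K: ΣzᵢPᵢˢᵃᵗ = 569.32 kPa
  T = 333.1 K: ΣzᵢPᵢˢᵃᵗ = 332.35 kPa
  T = 342.9 K: ΣzᵢPᵢˢᵃᵗ = 438.60 kPa
  T = 338.0 K: ΣzᵢPᵢˢᵃᵗ = 382.49 kPa
  T = 335.6 K: ΣzᵢPᵢˢᵃᵗ = 357.21 kPa
Interpolating between 333.1 K and 335.6 K gives T ≈ 334.3 K.

T = 334.3 K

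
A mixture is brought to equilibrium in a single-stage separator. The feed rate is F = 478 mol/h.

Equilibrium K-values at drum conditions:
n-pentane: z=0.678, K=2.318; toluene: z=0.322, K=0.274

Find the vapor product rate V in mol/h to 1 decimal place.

V = 329.6 mol/h

Binary case is linear: z₁(K₁−1)(1+ψ(K₂−1)) + z₂(K₂−1)(1+ψ(K₁−1)) = 0
⇒ ψ = [z₁(K₁−1)+z₂(K₂−1)] / [−(K₁−1)(K₂−1)] = 0.6598/0.9569 = 0.690
Then V = ψ·F = 0.6896·478 = 329.6 mol/h and L = F − V = 148.4 mol/h.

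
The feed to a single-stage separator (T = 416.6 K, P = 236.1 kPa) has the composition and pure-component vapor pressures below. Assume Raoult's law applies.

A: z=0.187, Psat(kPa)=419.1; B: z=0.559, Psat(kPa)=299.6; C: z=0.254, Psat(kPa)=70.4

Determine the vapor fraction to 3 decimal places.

Raoult's law: Kᵢ = Pᵢˢᵃᵗ/P = Pᵢˢᵃᵗ/236.1.
  K_A = 419.1/236.1 = 1.77510, K_B = 299.6/236.1 = 1.26895, K_C = 70.4/236.1 = 0.29818
Newton iteration, ψ⁰ = 0.34:
  ψ = 0.340: g = 0.0183, g' = -0.320 → ψ = 0.397
  ψ = 0.397: g = -0.0005, g' = -0.339 → ψ = 0.396
Converged at ψ = 0.396.

ψ = 0.396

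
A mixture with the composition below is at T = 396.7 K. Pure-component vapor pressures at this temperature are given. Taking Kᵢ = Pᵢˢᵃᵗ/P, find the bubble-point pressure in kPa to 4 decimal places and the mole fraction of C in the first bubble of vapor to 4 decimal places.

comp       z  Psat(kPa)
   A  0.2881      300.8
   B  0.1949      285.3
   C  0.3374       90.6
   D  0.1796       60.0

Pbub = 183.6099 kPa, y_C = 0.1665

At the bubble point ψ → 0, so ΣzᵢKᵢ = 1 with Kᵢ = Pᵢˢᵃᵗ/P ⇒ P = ΣzᵢPᵢˢᵃᵗ.
P = 0.2881·300.8 + 0.1949·285.3 + 0.3374·90.6 + 0.1796·60.0 = 183.6099 kPa
yᵢ = zᵢPᵢˢᵃᵗ/P ⇒ y_C = 0.3374·90.6/183.6099 = 0.1665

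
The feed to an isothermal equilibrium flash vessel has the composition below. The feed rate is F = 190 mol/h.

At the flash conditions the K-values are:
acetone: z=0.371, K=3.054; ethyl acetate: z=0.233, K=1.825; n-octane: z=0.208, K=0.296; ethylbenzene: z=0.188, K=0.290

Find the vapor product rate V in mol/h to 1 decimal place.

V = 110.9 mol/h

Rachford–Rice: g(β) = Σ zᵢ(Kᵢ−1)/(1+β(Kᵢ−1)) = 0.
Feasibility: ΣzᵢKᵢ = 1.674, Σzᵢ/Kᵢ = 1.600 — both > 1, two phases present.
Newton iteration, β⁰ = 0.5:
  β = 0.500: g = 0.0791, g' = -0.934 → β = 0.585
  β = 0.585: g = -0.0012, g' = -0.970 → β = 0.583
Converged at β = 0.583.
Then V = β·F = 0.5835·190 = 110.9 mol/h and L = F − V = 79.1 mol/h.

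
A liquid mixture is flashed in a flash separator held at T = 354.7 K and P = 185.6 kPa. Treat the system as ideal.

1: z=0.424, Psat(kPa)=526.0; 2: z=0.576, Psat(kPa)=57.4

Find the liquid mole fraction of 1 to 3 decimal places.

x_1 = 0.274

Raoult's law: Kᵢ = Pᵢˢᵃᵗ/P = Pᵢˢᵃᵗ/185.6.
  K_1 = 526.0/185.6 = 2.83405, K_2 = 57.4/185.6 = 0.30927
Let β = V/F and solve Σ zᵢ(Kᵢ−1)/(1+β(Kᵢ−1)) = 0.
Feasibility: ΣzᵢKᵢ = 1.380, Σzᵢ/Kᵢ = 2.012 — both > 1, two phases present.
Newton iteration, β⁰ = 0.5:
  β = 0.500: g = -0.2021, g' = -1.029 → β = 0.304
  β = 0.304: g = -0.0040, g' = -1.028 → β = 0.300
Converged at β = 0.300.
Compositions from xᵢ = zᵢ/(1+β(Kᵢ−1)), yᵢ = Kᵢxᵢ:
  1: x = 0.274, y = 0.775
  2: x = 0.726, y = 0.225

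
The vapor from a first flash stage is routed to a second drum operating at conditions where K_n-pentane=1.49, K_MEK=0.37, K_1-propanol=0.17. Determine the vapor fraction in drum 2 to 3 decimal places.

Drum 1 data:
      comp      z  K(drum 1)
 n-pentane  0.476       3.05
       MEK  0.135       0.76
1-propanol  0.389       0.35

Drum 1:
Let ψ₁ = V/F and solve Σ zᵢ(Kᵢ−1)/(1+ψ₁(Kᵢ−1)) = 0.
Check two-phase: ΣzᵢKᵢ = 1.691 > 1 and Σzᵢ/Kᵢ = 1.445 > 1, so g(0) = 0.691 > 0 and g(1) = -0.445 < 0.
Iterate (Newton) starting at ψ₁ = 0.53:
  ψ₁ = 0.530: g = 0.0448, g' = -0.852 → ψ₁ = 0.583
Converged at ψ₁ = 0.583.
Drum-1 compositions:
  n-pentane: x = 0.217, y = 0.662
  MEK: x = 0.157, y = 0.119
  1-propanol: x = 0.626, y = 0.219
Drum-2 feed = drum-1 vapor: z₂ = (0.6616, 0.1193, 0.2192).
Drum 2:
Rachford–Rice: g(ψ₂) = Σ zᵢ(Kᵢ−1)/(1+ψ₂(Kᵢ−1)) = 0.
g(0) = ΣzᵢKᵢ − 1 = 0.067 and g(1) = 1 − Σzᵢ/Kᵢ = -1.056, so a root lies in (0, 1).
Newton iteration, ψ₂⁰ = 0.53:
  ψ₂ = 0.530: g = -0.1802, g' = -0.688 → ψ₂ = 0.268
  ψ₂ = 0.268: g = -0.0378, g' = -0.442 → ψ₂ = 0.183
  ψ₂ = 0.183: g = -0.0017, g' = -0.404 → ψ₂ = 0.178
Converged at ψ₂ = 0.178.
  n-pentane: x = 0.608, y = 0.907
  MEK: x = 0.134, y = 0.050
  1-propanol: x = 0.257, y = 0.044

V/F (drum 2) = 0.178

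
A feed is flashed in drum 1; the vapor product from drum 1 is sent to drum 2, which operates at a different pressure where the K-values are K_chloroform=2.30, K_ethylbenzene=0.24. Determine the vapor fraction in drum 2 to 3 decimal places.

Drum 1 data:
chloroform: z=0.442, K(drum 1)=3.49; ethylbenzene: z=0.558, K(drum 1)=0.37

V/F (drum 2) = 0.700

Drum 1:
Rachford–Rice: g(ψ₁) = Σ zᵢ(Kᵢ−1)/(1+ψ₁(Kᵢ−1)) = 0.
Check two-phase: ΣzᵢKᵢ = 1.749 > 1 and Σzᵢ/Kᵢ = 1.635 > 1, so g(0) = 0.749 > 0 and g(1) = -0.635 < 0.
Newton–Raphson from ψ₁ = 0.5:
  ψ₁ = 0.500: g = -0.0230, g' = -1.016 → ψ₁ = 0.477
Converged at ψ₁ = 0.477.
Drum-1 compositions:
  chloroform: x = 0.202, y = 0.705
  ethylbenzene: x = 0.798, y = 0.295
Drum-2 feed = drum-1 vapor: z₂ = (0.7047, 0.2953).
Drum 2:
Binary case is linear: z₁(K₁−1)(1+ψ₂(K₂−1)) + z₂(K₂−1)(1+ψ₂(K₁−1)) = 0
⇒ ψ₂ = [z₁(K₁−1)+z₂(K₂−1)] / [−(K₁−1)(K₂−1)] = 0.6917/0.9880 = 0.700
  chloroform: x = 0.369, y = 0.849
  ethylbenzene: x = 0.631, y = 0.151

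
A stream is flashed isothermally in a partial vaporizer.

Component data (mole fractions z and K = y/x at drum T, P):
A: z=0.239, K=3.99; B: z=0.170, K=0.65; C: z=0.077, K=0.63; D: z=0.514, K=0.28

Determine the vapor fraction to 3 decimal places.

Material balance + equilibrium reduce to Σ zᵢ(Kᵢ−1)/(1+ψ(Kᵢ−1)) = 0.
Check two-phase: ΣzᵢKᵢ = 1.257 > 1 and Σzᵢ/Kᵢ = 2.279 > 1, so g(0) = 0.257 > 0 and g(1) = -1.279 < 0.
Newton iteration, ψ⁰ = 0.5:
  ψ = 0.500: g = -0.3989, g' = -1.040 → ψ = 0.117
  ψ = 0.117: g = 0.0342, g' = -1.527 → ψ = 0.139
  ψ = 0.139: g = 0.0011, g' = -1.430 → ψ = 0.140
Converged at ψ = 0.140.

ψ = 0.140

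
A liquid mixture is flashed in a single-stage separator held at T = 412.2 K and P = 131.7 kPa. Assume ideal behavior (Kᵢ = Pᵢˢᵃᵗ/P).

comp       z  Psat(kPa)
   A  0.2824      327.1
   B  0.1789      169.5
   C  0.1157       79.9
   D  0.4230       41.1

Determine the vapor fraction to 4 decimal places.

ψ = 0.1777

Raoult's law: Kᵢ = Pᵢˢᵃᵗ/P = Pᵢˢᵃᵗ/131.7.
  K_A = 327.1/131.7 = 2.483675, K_B = 169.5/131.7 = 1.287016, K_C = 79.9/131.7 = 0.606682, K_D = 41.1/131.7 = 0.312073
Let ψ = V/F and solve Σ zᵢ(Kᵢ−1)/(1+ψ(Kᵢ−1)) = 0.
g(0) = ΣzᵢKᵢ − 1 = 0.1338 and g(1) = 1 − Σzᵢ/Kᵢ = -0.7989, so a root lies in (0, 1).
Iterate (Newton) starting at ψ = 0.5:
  ψ = 0.5000: g = -0.21476, g' = -0.7090 → ψ = 0.1971
  ψ = 0.1971: g = -0.01319, g' = -0.6743 → ψ = 0.1775
  ψ = 0.1775: g = 0.00008, g' = -0.6832 → ψ = 0.1777
Converged at ψ = 0.1777.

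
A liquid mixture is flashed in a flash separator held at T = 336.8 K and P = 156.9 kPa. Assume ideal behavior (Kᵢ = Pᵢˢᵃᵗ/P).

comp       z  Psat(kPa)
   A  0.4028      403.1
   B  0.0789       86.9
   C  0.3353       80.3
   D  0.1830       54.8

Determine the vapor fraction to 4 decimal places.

Raoult's law: Kᵢ = Pᵢˢᵃᵗ/P = Pᵢˢᵃᵗ/156.9.
  K_A = 403.1/156.9 = 2.569152, K_B = 86.9/156.9 = 0.553856, K_C = 80.3/156.9 = 0.511791, K_D = 54.8/156.9 = 0.349267
Material balance + equilibrium reduce to Σ zᵢ(Kᵢ−1)/(1+ψ(Kᵢ−1)) = 0.
Check two-phase: ΣzᵢKᵢ = 1.3141 > 1 and Σzᵢ/Kᵢ = 1.4783 > 1, so g(0) = 0.3141 > 0 and g(1) = -0.4783 < 0.
Newton iteration, ψ⁰ = 0.5:
  ψ = 0.5000: g = -0.08421, g' = -0.6476 → ψ = 0.3700
  ψ = 0.3700: g = 0.00112, g' = -0.6730 → ψ = 0.3716
Converged at ψ = 0.3716.

ψ = 0.3716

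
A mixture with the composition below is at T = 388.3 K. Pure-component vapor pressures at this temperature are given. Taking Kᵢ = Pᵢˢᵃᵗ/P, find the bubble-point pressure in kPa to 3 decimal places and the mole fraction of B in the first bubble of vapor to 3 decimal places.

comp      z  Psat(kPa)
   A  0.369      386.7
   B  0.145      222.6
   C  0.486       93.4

Pbub = 220.362 kPa, y_B = 0.146

At the bubble point ψ → 0, so ΣzᵢKᵢ = 1 with Kᵢ = Pᵢˢᵃᵗ/P ⇒ P = ΣzᵢPᵢˢᵃᵗ.
P = 0.369·386.7 + 0.145·222.6 + 0.486·93.4 = 220.362 kPa
yᵢ = zᵢPᵢˢᵃᵗ/P ⇒ y_B = 0.145·222.6/220.362 = 0.146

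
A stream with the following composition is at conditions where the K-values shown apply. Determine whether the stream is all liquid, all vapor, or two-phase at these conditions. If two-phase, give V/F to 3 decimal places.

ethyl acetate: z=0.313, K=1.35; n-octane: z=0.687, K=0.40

all liquid

ΣzᵢKᵢ = 0.697; Σzᵢ/Kᵢ = 1.949.
Since ΣzᵢKᵢ < 1 the mixture is below its bubble point — single liquid phase.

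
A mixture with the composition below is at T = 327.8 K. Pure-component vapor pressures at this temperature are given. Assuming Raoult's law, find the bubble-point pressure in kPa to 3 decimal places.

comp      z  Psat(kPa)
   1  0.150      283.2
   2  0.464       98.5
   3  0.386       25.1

At the bubble point ψ → 0, so ΣzᵢKᵢ = 1 with Kᵢ = Pᵢˢᵃᵗ/P ⇒ P = ΣzᵢPᵢˢᵃᵗ.
P = 0.150·283.2 + 0.464·98.5 + 0.386·25.1 = 97.873 kPa

Pbub = 97.873 kPa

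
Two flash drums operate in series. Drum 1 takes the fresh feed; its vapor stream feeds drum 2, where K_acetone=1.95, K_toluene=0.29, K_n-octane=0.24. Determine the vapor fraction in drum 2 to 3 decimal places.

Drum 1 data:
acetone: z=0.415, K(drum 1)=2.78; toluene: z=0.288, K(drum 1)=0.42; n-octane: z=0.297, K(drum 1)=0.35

Drum 1:
Let ψ₁ = V/F and solve Σ zᵢ(Kᵢ−1)/(1+ψ₁(Kᵢ−1)) = 0.
g(0) = ΣzᵢKᵢ − 1 = 0.379 and g(1) = 1 − Σzᵢ/Kᵢ = -0.684, so a root lies in (0, 1).
Iterate (Newton) starting at ψ₁ = 0.61:
  ψ₁ = 0.610: g = -0.2242, g' = -0.879 → ψ₁ = 0.355
  ψ₁ = 0.355: g = -0.0085, g' = -0.860 → ψ₁ = 0.345
Converged at ψ₁ = 0.345.
Drum-1 compositions:
  acetone: x = 0.257, y = 0.715
  toluene: x = 0.360, y = 0.151
  n-octane: x = 0.383, y = 0.134
Drum-2 feed = drum-1 vapor: z₂ = (0.7148, 0.1512, 0.1340).
Drum 2:
Material balance + equilibrium reduce to Σ zᵢ(Kᵢ−1)/(1+ψ₂(Kᵢ−1)) = 0.
g(0) = ΣzᵢKᵢ − 1 = 0.470 and g(1) = 1 − Σzᵢ/Kᵢ = -0.446, so a root lies in (0, 1).
Newton–Raphson from ψ₂ = 0.5:
  ψ₂ = 0.500: g = 0.1297, g' = -0.681 → ψ₂ = 0.690
  ψ₂ = 0.690: g = -0.0148, g' = -0.871 → ψ₂ = 0.673
Converged at ψ₂ = 0.673.
  acetone: x = 0.436, y = 0.850
  toluene: x = 0.290, y = 0.084
  n-octane: x = 0.274, y = 0.066

V/F (drum 2) = 0.673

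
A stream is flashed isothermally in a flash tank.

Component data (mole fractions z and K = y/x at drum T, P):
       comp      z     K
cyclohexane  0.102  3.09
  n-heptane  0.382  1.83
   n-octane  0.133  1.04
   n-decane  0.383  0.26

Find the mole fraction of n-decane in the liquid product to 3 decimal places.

Rachford–Rice: g(ψ) = Σ zᵢ(Kᵢ−1)/(1+ψ(Kᵢ−1)) = 0.
Check two-phase: ΣzᵢKᵢ = 1.252 > 1 and Σzᵢ/Kᵢ = 1.843 > 1, so g(0) = 0.252 > 0 and g(1) = -0.843 < 0.
Newton–Raphson from ψ = 0.63:
  ψ = 0.630: g = -0.2255, g' = -0.933 → ψ = 0.388
  ψ = 0.388: g = -0.0349, g' = -0.699 → ψ = 0.338
Converged at ψ = 0.338.
Compositions from xᵢ = zᵢ/(1+ψ(Kᵢ−1)), yᵢ = Kᵢxᵢ:
  cyclohexane: x = 0.060, y = 0.185
  n-heptane: x = 0.298, y = 0.546
  n-octane: x = 0.131, y = 0.136
  n-decane: x = 0.511, y = 0.133

x_n-decane = 0.511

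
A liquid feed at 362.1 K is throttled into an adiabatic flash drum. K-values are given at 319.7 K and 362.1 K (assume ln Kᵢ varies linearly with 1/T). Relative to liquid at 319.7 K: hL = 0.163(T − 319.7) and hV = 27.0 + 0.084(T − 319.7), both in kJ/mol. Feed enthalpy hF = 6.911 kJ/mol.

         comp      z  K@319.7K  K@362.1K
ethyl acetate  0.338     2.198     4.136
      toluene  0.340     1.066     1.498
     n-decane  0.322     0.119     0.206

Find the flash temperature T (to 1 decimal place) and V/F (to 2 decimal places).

Adiabatic flash: solve Rachford–Rice at each trial T, then check hF = ψ·hV(T) + (1−ψ)·hL(T).
  T = 319.7 K: K = (2.198, 1.066, 0.119), RR gives ψ = 0.206, H_out = 5.575 kJ/mol
  T = 362.1 K: K = (4.136, 1.498, 0.206), RR gives ψ = 0.608, H_out = 21.297 kJ/mol
  T = 340.9 K: K = (3.075, 1.277, 0.159), RR gives ψ = 0.461, H_out = 15.129 kJ/mol
  T = 330.3 K: K = (2.614, 1.170, 0.138), RR gives ψ = 0.357, H_out = 11.064 kJ/mol
  T = 325.0 K: K = (2.400, 1.118, 0.128), RR gives ψ = 0.290, H_out = 8.564 kJ/mol
  T = 322.4 K: K = (2.300, 1.092, 0.124), RR gives ψ = 0.251, H_out = 7.171 kJ/mol
  T = 321.0 K: K = (2.247, 1.079, 0.121), RR gives ψ = 0.229, H_out = 6.364 kJ/mol
Linear interpolation between T = 321.0 (H_out = 6.364) and T = 322.4 (H_out = 7.171) on hF = 6.911 gives T ≈ 321.9 K, at which ψ = 0.24.

T = 321.9 K, V/F = 0.24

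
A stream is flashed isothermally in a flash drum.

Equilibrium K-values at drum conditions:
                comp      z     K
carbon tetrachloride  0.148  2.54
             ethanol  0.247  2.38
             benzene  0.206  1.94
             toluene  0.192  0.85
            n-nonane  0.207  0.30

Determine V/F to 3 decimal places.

V/F = 0.816

Material balance + equilibrium reduce to Σ zᵢ(Kᵢ−1)/(1+V/F(Kᵢ−1)) = 0.
Check two-phase: ΣzᵢKᵢ = 1.589 > 1 and Σzᵢ/Kᵢ = 1.184 > 1, so g(0) = 0.589 > 0 and g(1) = -0.184 < 0.
Iterate (Newton) starting at V/F = 0.5:
  V/F = 0.500: g = 0.2081, g' = -0.606 → V/F = 0.843
  V/F = 0.843: g = -0.0220, g' = -0.834 → V/F = 0.817
  V/F = 0.817: g = -0.0006, g' = -0.790 → V/F = 0.816
Converged at V/F = 0.816.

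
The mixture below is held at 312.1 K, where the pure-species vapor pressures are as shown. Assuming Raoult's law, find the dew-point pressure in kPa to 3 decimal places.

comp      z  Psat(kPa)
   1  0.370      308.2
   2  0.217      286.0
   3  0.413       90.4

Pdew = 153.190 kPa

At the dew point ψ → 1, so Σzᵢ/Kᵢ = 1 with Kᵢ = Pᵢˢᵃᵗ/P ⇒ 1/P = Σzᵢ/Pᵢˢᵃᵗ.
1/P = 0.370/308.2 + 0.217/286.0 + 0.413/90.4 = 0.006528 ⇒ P = 153.190 kPa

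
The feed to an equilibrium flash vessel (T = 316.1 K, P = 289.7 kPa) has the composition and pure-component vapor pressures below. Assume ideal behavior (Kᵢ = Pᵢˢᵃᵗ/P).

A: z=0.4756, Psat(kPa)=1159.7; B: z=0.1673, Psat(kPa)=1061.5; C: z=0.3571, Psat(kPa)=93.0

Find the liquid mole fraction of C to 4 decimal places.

x_C = 0.8108

Raoult's law: Kᵢ = Pᵢˢᵃᵗ/P = Pᵢˢᵃᵗ/289.7.
  K_A = 1159.7/289.7 = 4.003107, K_B = 1061.5/289.7 = 3.664135, K_C = 93.0/289.7 = 0.321022
Iterate (Newton) starting at ψ = 0.39:
  ψ = 0.3900: g = 0.54662, g' = -1.5000 → ψ = 0.7544
  ψ = 0.7544: g = 0.08838, g' = -1.2252 → ψ = 0.8265
  ψ = 0.8265: g = -0.00320, g' = -1.3246 → ψ = 0.8241
Converged at ψ = 0.8241.
Compositions from xᵢ = zᵢ/(1+ψ(Kᵢ−1)), yᵢ = Kᵢxᵢ:
  A: x = 0.1369, y = 0.5479
  B: x = 0.0524, y = 0.1918
  C: x = 0.8108, y = 0.2603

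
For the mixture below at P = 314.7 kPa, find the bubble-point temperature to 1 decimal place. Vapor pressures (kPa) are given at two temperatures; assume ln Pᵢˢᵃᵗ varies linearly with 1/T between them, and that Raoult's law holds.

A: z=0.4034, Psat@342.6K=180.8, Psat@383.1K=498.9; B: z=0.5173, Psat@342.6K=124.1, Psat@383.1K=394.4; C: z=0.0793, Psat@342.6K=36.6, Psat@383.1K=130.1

T = 371.9 K

Bubble-point temperature: ΣzᵢPᵢˢᵃᵗ(T) = P. Interpolate ln Pᵢˢᵃᵗ = aᵢ + bᵢ/T.
  T = 342.6 K: ΣzᵢPᵢˢᵃᵗ = 140.03 kPa
  T = 383.1 K: ΣzᵢPᵢˢᵃᵗ = 415.60 kPa
  T = 362.9 K: ΣzᵢPᵢˢᵃᵗ = 248.84 kPa
  T = 373.0 K: ΣzᵢPᵢˢᵃᵗ = 323.77 kPa
  T = 367.9 K: ΣzᵢPᵢˢᵃᵗ = 283.97 kPa
  T = 370.4 K: ΣzᵢPᵢˢᵃᵗ = 302.96 kPa
Interpolating between 370.4 K and 373.0 K gives T ≈ 371.9 K.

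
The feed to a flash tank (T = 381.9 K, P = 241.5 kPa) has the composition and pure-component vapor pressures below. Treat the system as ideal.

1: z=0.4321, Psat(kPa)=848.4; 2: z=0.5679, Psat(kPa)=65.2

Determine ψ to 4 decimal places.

Raoult's law: Kᵢ = Pᵢˢᵃᵗ/P = Pᵢˢᵃᵗ/241.5.
  K_1 = 848.4/241.5 = 3.513043, K_2 = 65.2/241.5 = 0.269979
Rachford–Rice: g(ψ) = Σ zᵢ(Kᵢ−1)/(1+ψ(Kᵢ−1)) = 0.
g(0) = ΣzᵢKᵢ − 1 = 0.6713 and g(1) = 1 − Σzᵢ/Kᵢ = -1.2265, so a root lies in (0, 1).
Binary case is linear: z₁(K₁−1)(1+ψ(K₂−1)) + z₂(K₂−1)(1+ψ(K₁−1)) = 0
⇒ ψ = [z₁(K₁−1)+z₂(K₂−1)] / [−(K₁−1)(K₂−1)] = 0.67131/1.83457 = 0.3659

ψ = 0.3659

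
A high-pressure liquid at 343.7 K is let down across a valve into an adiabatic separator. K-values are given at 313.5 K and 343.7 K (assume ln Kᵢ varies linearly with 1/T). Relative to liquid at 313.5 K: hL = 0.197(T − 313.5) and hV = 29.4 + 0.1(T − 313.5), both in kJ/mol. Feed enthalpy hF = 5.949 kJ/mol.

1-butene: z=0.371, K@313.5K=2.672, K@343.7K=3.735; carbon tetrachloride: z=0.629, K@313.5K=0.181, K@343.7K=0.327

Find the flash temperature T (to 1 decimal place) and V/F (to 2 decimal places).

T = 321.9 K, V/F = 0.15

Adiabatic flash: solve Rachford–Rice at each trial T, then check hF = ψ·hV(T) + (1−ψ)·hL(T).
  T = 313.5 K: K = (2.672, 0.181), RR gives ψ = 0.077, H_out = 2.258 kJ/mol
  T = 343.7 K: K = (3.735, 0.327), RR gives ψ = 0.321, H_out = 14.454 kJ/mol
  T = 328.6 K: K = (3.184, 0.247), RR gives ψ = 0.204, H_out = 8.684 kJ/mol
  T = 321.1 K: K = (2.924, 0.212), RR gives ψ = 0.144, H_out = 5.627 kJ/mol
  T = 324.9 K: K = (3.054, 0.229), RR gives ψ = 0.175, H_out = 7.202 kJ/mol
  T = 323.0 K: K = (2.989, 0.221), RR gives ψ = 0.160, H_out = 6.422 kJ/mol
Linear interpolation between T = 321.1 (H_out = 5.627) and T = 323.0 (H_out = 6.422) on hF = 5.949 gives T ≈ 321.9 K, at which ψ = 0.15.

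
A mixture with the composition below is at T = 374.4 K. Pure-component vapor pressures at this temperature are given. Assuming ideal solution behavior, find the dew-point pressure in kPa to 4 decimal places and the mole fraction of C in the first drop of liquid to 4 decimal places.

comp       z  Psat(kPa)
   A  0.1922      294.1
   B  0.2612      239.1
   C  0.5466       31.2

At the dew point ψ → 1, so Σzᵢ/Kᵢ = 1 with Kᵢ = Pᵢˢᵃᵗ/P ⇒ 1/P = Σzᵢ/Pᵢˢᵃᵗ.
1/P = 0.1922/294.1 + 0.2612/239.1 + 0.5466/31.2 = 0.0192652 ⇒ P = 51.9071 kPa
xᵢ = zᵢP/Pᵢˢᵃᵗ ⇒ x_C = 0.5466·51.9071/31.2 = 0.9094

Pdew = 51.9071 kPa, x_C = 0.9094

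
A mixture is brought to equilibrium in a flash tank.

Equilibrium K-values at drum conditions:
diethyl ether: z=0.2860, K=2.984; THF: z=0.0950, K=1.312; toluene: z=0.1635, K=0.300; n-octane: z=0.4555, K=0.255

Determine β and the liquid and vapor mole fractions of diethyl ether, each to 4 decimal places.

Material balance + equilibrium reduce to Σ zᵢ(Kᵢ−1)/(1+β(Kᵢ−1)) = 0.
g(0) = ΣzᵢKᵢ − 1 = 0.1433 and g(1) = 1 − Σzᵢ/Kᵢ = -1.4995, so a root lies in (0, 1).
Newton iteration, β⁰ = 0.5:
  β = 0.5000: g = -0.40638, g' = -1.1223 → β = 0.1379
  β = 0.1379: g = -0.03094, g' = -1.1147 → β = 0.1101
  β = 0.1101: g = 0.00062, g' = -1.1609 → β = 0.1107
Converged at β = 0.1107.
Compositions from xᵢ = zᵢ/(1+β(Kᵢ−1)), yᵢ = Kᵢxᵢ:
  diethyl ether: x = 0.2345, y = 0.6998
  THF: x = 0.0918, y = 0.1205
  toluene: x = 0.1772, y = 0.0532
  n-octane: x = 0.4964, y = 0.1266

β = 0.1107, x_diethyl ether = 0.2345, y_diethyl ether = 0.6998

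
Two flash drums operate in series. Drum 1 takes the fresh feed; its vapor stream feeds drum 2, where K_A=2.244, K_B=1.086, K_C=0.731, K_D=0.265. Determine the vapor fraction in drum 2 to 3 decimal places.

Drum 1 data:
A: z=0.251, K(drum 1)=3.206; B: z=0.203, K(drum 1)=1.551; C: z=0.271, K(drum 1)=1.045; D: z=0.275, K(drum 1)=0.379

V/F (drum 2) = 0.401

Drum 1:
Let ψ₁ = V/F and solve Σ zᵢ(Kᵢ−1)/(1+ψ₁(Kᵢ−1)) = 0.
Check two-phase: ΣzᵢKᵢ = 1.507 > 1 and Σzᵢ/Kᵢ = 1.194 > 1, so g(0) = 0.507 > 0 and g(1) = -0.194 < 0.
Newton iteration, ψ₁⁰ = 0.4:
  ψ₁ = 0.400: g = 0.1706, g' = -0.574 → ψ₁ = 0.697
  ψ₁ = 0.697: g = 0.0098, g' = -0.552 → ψ₁ = 0.715
Converged at ψ₁ = 0.715.
Drum-1 compositions:
  A: x = 0.097, y = 0.312
  B: x = 0.146, y = 0.226
  C: x = 0.263, y = 0.274
  D: x = 0.494, y = 0.187
Drum-2 feed = drum-1 vapor: z₂ = (0.3124, 0.2259, 0.2744, 0.1874).
Drum 2:
Material balance + equilibrium reduce to Σ zᵢ(Kᵢ−1)/(1+ψ₂(Kᵢ−1)) = 0.
g(0) = ΣzᵢKᵢ − 1 = 0.196 and g(1) = 1 − Σzᵢ/Kᵢ = -0.430, so a root lies in (0, 1).
Newton iteration, ψ₂⁰ = 0.41:
  ψ₂ = 0.410: g = -0.0040, g' = -0.446 → ψ₂ = 0.401
Converged at ψ₂ = 0.401.
  A: x = 0.208, y = 0.468
  B: x = 0.218, y = 0.237
  C: x = 0.308, y = 0.225
  D: x = 0.266, y = 0.070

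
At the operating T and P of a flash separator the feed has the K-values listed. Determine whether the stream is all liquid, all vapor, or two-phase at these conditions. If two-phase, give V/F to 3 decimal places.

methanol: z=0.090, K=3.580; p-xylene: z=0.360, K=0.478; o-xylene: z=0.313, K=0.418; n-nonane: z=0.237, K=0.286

ΣzᵢKᵢ = 0.693; Σzᵢ/Kᵢ = 2.356.
Since ΣzᵢKᵢ < 1 the mixture is below its bubble point — single liquid phase.

all liquid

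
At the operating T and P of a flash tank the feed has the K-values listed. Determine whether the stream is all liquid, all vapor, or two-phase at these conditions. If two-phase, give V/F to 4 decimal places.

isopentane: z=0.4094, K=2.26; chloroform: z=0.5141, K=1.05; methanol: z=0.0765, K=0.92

all vapor

ΣzᵢKᵢ = 1.5354; Σzᵢ/Kᵢ = 0.7539.
Since Σzᵢ/Kᵢ < 1 the mixture is above its dew point — single vapor phase.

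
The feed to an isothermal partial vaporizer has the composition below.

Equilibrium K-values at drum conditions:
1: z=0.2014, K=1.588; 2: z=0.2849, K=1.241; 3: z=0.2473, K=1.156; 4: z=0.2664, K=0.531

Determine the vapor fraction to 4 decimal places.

ψ = 0.6519

Let ψ = V/F and solve Σ zᵢ(Kᵢ−1)/(1+ψ(Kᵢ−1)) = 0.
g(0) = ΣzᵢKᵢ − 1 = 0.1007 and g(1) = 1 − Σzᵢ/Kᵢ = -0.0720, so a root lies in (0, 1).
Iterate (Newton) starting at ψ = 0.5:
  ψ = 0.5000: g = 0.02537, g' = -0.1599 → ψ = 0.6586
  ψ = 0.6586: g = -0.00118, g' = -0.1761 → ψ = 0.6519
Converged at ψ = 0.6519.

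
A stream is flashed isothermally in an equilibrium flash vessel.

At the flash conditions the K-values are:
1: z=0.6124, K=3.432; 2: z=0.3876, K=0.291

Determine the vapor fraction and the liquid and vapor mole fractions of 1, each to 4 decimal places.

ψ = 0.7044, x_1 = 0.2257, y_1 = 0.7747

Let ψ = V/F and solve Σ zᵢ(Kᵢ−1)/(1+ψ(Kᵢ−1)) = 0.
Check two-phase: ΣzᵢKᵢ = 2.2145 > 1 and Σzᵢ/Kᵢ = 1.5104 > 1, so g(0) = 1.2145 > 0 and g(1) = -0.5104 < 0.
Binary case is linear: z₁(K₁−1)(1+ψ(K₂−1)) + z₂(K₂−1)(1+ψ(K₁−1)) = 0
⇒ ψ = [z₁(K₁−1)+z₂(K₂−1)] / [−(K₁−1)(K₂−1)] = 1.21455/1.72429 = 0.7044
Compositions from xᵢ = zᵢ/(1+ψ(Kᵢ−1)), yᵢ = Kᵢxᵢ:
  1: x = 0.2257, y = 0.7747
  2: x = 0.7743, y = 0.2253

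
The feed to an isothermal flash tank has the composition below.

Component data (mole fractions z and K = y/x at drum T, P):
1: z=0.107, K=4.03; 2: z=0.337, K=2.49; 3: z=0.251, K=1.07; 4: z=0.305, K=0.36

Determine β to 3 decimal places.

Rachford–Rice: g(β) = Σ zᵢ(Kᵢ−1)/(1+β(Kᵢ−1)) = 0.
Check two-phase: ΣzᵢKᵢ = 1.649 > 1 and Σzᵢ/Kᵢ = 1.244 > 1, so g(0) = 0.649 > 0 and g(1) = -0.244 < 0.
Newton–Raphson from β = 0.4:
  β = 0.400: g = 0.2159, g' = -0.721 → β = 0.699
  β = 0.699: g = 0.0133, g' = -0.691 → β = 0.719
  β = 0.719: g = -0.0001, g' = -0.701 → β = 0.718
Converged at β = 0.718.

β = 0.718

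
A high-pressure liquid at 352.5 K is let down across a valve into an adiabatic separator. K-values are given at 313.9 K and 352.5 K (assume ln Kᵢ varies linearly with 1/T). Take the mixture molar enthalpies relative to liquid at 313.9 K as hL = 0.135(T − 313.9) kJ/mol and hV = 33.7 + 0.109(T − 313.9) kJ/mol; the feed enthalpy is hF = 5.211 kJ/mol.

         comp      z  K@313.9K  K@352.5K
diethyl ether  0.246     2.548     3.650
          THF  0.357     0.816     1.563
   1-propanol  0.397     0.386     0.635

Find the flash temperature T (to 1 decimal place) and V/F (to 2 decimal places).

T = 315.9 K, V/F = 0.15

Adiabatic flash: solve Rachford–Rice at each trial T, then check hF = ψ·hV(T) + (1−ψ)·hL(T).
  T = 313.9 K: K = (2.548, 0.816, 0.386), RR gives ψ = 0.105, H_out = 3.540 kJ/mol
  T = 352.5 K: K = (3.650, 1.563, 0.635), RR gives ψ = 1.000, H_out = 37.907 kJ/mol
  T = 333.2 K: K = (3.082, 1.151, 0.502), RR gives ψ = 0.589, H_out = 22.153 kJ/mol
  T = 323.5 K: K = (2.809, 0.973, 0.442), RR gives ψ = 0.325, H_out = 12.154 kJ/mol
  T = 318.7 K: K = (2.677, 0.892, 0.413), RR gives ψ = 0.210, H_out = 7.708 kJ/mol
  T = 316.3 K: K = (2.612, 0.854, 0.400), RR gives ψ = 0.157, H_out = 5.594 kJ/mol
Linear interpolation between T = 313.9 (H_out = 3.540) and T = 316.3 (H_out = 5.594) on hF = 5.211 gives T ≈ 315.9 K, at which ψ = 0.15.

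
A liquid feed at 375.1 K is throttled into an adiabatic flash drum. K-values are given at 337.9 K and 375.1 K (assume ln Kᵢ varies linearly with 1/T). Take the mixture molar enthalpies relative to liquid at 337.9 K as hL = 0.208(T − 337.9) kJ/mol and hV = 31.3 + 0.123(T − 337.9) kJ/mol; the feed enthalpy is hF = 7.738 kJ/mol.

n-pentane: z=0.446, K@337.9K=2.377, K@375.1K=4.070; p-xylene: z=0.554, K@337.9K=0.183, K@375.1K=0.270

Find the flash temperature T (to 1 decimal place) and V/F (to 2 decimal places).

T = 343.9 K, V/F = 0.21

Adiabatic flash: solve Rachford–Rice at each trial T, then check hF = ψ·hV(T) + (1−ψ)·hL(T).
  T = 337.9 K: K = (2.377, 0.183), RR gives ψ = 0.144, H_out = 4.494 kJ/mol
  T = 375.1 K: K = (4.070, 0.270), RR gives ψ = 0.431, H_out = 19.851 kJ/mol
  T = 356.5 K: K = (3.154, 0.225), RR gives ψ = 0.318, H_out = 13.319 kJ/mol
  T = 347.2 K: K = (2.749, 0.203), RR gives ψ = 0.243, H_out = 9.347 kJ/mol
  T = 342.5 K: K = (2.557, 0.193), RR gives ψ = 0.197, H_out = 7.036 kJ/mol
  T = 344.9 K: K = (2.654, 0.198), RR gives ψ = 0.221, H_out = 8.248 kJ/mol
Linear interpolation between T = 342.5 (H_out = 7.036) and T = 344.9 (H_out = 8.248) on hF = 7.738 gives T ≈ 343.9 K, at which ψ = 0.21.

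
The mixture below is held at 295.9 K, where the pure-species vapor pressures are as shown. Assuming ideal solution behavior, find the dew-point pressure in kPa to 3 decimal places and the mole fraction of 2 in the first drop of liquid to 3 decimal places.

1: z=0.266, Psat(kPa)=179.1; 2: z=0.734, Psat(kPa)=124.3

Pdew = 135.313 kPa, x_2 = 0.799

At the dew point ψ → 1, so Σzᵢ/Kᵢ = 1 with Kᵢ = Pᵢˢᵃᵗ/P ⇒ 1/P = Σzᵢ/Pᵢˢᵃᵗ.
1/P = 0.266/179.1 + 0.734/124.3 = 0.007390 ⇒ P = 135.313 kPa
xᵢ = zᵢP/Pᵢˢᵃᵗ ⇒ x_2 = 0.734·135.313/124.3 = 0.799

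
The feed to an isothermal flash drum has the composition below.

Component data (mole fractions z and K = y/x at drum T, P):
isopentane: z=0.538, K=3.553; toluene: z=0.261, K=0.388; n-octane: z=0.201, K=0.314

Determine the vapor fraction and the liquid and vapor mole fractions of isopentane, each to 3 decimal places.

Material balance + equilibrium reduce to Σ zᵢ(Kᵢ−1)/(1+ψ(Kᵢ−1)) = 0.
g(0) = ΣzᵢKᵢ − 1 = 1.076 and g(1) = 1 − Σzᵢ/Kᵢ = -0.464, so a root lies in (0, 1).
Newton iteration, ψ⁰ = 0.5:
  ψ = 0.500: g = 0.1633, g' = -1.099 → ψ = 0.649
  ψ = 0.649: g = 0.0038, g' = -1.073 → ψ = 0.652
Converged at ψ = 0.652.
Compositions from xᵢ = zᵢ/(1+ψ(Kᵢ−1)), yᵢ = Kᵢxᵢ:
  isopentane: x = 0.202, y = 0.717
  toluene: x = 0.434, y = 0.169
  n-octane: x = 0.364, y = 0.114

ψ = 0.652, x_isopentane = 0.202, y_isopentane = 0.717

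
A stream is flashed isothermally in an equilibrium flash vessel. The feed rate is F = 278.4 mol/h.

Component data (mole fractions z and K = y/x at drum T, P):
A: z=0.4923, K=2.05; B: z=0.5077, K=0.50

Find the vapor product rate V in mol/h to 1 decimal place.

Rachford–Rice: g(V/F) = Σ zᵢ(Kᵢ−1)/(1+V/F(Kᵢ−1)) = 0.
Check two-phase: ΣzᵢKᵢ = 1.2631 > 1 and Σzᵢ/Kᵢ = 1.2555 > 1, so g(0) = 0.2631 > 0 and g(1) = -0.2555 < 0.
Binary case is linear: z₁(K₁−1)(1+V/F(K₂−1)) + z₂(K₂−1)(1+V/F(K₁−1)) = 0
⇒ V/F = [z₁(K₁−1)+z₂(K₂−1)] / [−(K₁−1)(K₂−1)] = 0.26306/0.52500 = 0.5011
Then V = V/F·F = 0.5011·278.4 = 139.5 mol/h and L = F − V = 138.9 mol/h.

V = 139.5 mol/h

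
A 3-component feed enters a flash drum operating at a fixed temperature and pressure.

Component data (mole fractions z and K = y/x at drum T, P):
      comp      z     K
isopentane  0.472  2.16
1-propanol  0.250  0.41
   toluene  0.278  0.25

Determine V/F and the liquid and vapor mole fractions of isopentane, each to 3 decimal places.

Rachford–Rice: g(V/F) = Σ zᵢ(Kᵢ−1)/(1+V/F(Kᵢ−1)) = 0.
Feasibility: ΣzᵢKᵢ = 1.192, Σzᵢ/Kᵢ = 1.940 — both > 1, two phases present.
Iterate (Newton) starting at V/F = 0.34:
  V/F = 0.340: g = -0.0717, g' = -0.745 → V/F = 0.244
  V/F = 0.244: g = -0.0005, g' = -0.739 → V/F = 0.243
Converged at V/F = 0.243.
Compositions from xᵢ = zᵢ/(1+V/F(Kᵢ−1)), yᵢ = Kᵢxᵢ:
  isopentane: x = 0.368, y = 0.795
  1-propanol: x = 0.292, y = 0.120
  toluene: x = 0.340, y = 0.085

V/F = 0.243, x_isopentane = 0.368, y_isopentane = 0.795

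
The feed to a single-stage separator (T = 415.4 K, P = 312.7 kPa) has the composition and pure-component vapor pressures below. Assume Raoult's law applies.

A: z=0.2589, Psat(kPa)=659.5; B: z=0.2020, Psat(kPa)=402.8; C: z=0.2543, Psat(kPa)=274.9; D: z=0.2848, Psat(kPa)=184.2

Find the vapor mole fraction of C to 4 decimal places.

y_C = 0.2461

Raoult's law: Kᵢ = Pᵢˢᵃᵗ/P = Pᵢˢᵃᵗ/312.7.
  K_A = 659.5/312.7 = 2.109050, K_B = 402.8/312.7 = 1.288136, K_C = 274.9/312.7 = 0.879117, K_D = 184.2/312.7 = 0.589063
Newton iteration, ψ⁰ = 0.5:
  ψ = 0.5000: g = 0.05556, g' = -0.2250 → ψ = 0.7470
  ψ = 0.7470: g = 0.00227, g' = -0.2112 → ψ = 0.7577
Converged at ψ = 0.7577.
Compositions from xᵢ = zᵢ/(1+ψ(Kᵢ−1)), yᵢ = Kᵢxᵢ:
  A: x = 0.1407, y = 0.2967
  B: x = 0.1658, y = 0.2136
  C: x = 0.2799, y = 0.2461
  D: x = 0.4136, y = 0.2436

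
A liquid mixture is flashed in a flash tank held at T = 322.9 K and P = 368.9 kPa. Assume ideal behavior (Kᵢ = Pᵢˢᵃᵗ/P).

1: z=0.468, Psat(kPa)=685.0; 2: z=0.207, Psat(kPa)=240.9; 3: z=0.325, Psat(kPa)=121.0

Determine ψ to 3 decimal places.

Raoult's law: Kᵢ = Pᵢˢᵃᵗ/P = Pᵢˢᵃᵗ/368.9.
  K_1 = 685.0/368.9 = 1.85687, K_2 = 240.9/368.9 = 0.65302, K_3 = 121.0/368.9 = 0.32800
Material balance + equilibrium reduce to Σ zᵢ(Kᵢ−1)/(1+ψ(Kᵢ−1)) = 0.
Feasibility: ΣzᵢKᵢ = 1.111, Σzᵢ/Kᵢ = 1.560 — both > 1, two phases present.
Iterate (Newton) starting at ψ = 0.64:
  ψ = 0.640: g = -0.2165, g' = -0.636 → ψ = 0.300
  ψ = 0.300: g = -0.0346, g' = -0.479 → ψ = 0.228
  ψ = 0.228: g = -0.0002, g' = -0.475 → ψ = 0.227
Converged at ψ = 0.227.

ψ = 0.227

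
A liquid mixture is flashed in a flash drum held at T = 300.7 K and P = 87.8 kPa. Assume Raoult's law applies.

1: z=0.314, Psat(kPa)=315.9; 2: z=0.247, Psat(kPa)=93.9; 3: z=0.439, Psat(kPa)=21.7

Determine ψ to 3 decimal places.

ψ = 0.345

Raoult's law: Kᵢ = Pᵢˢᵃᵗ/P = Pᵢˢᵃᵗ/87.8.
  K_1 = 315.9/87.8 = 3.59795, K_2 = 93.9/87.8 = 1.06948, K_3 = 21.7/87.8 = 0.24715
Material balance + equilibrium reduce to Σ zᵢ(Kᵢ−1)/(1+ψ(Kᵢ−1)) = 0.
Check two-phase: ΣzᵢKᵢ = 1.502 > 1 and Σzᵢ/Kᵢ = 2.094 > 1, so g(0) = 0.502 > 0 and g(1) = -1.094 < 0.
Newton iteration, ψ⁰ = 0.5:
  ψ = 0.500: g = -0.1586, g' = -1.042 → ψ = 0.348
  ψ = 0.348: g = -0.0024, g' = -1.043 → ψ = 0.345
Converged at ψ = 0.345.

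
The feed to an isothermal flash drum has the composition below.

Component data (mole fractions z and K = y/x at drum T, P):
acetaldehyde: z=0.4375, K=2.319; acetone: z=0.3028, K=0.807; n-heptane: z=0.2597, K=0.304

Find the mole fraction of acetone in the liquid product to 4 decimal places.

Let ψ = V/F and solve Σ zᵢ(Kᵢ−1)/(1+ψ(Kᵢ−1)) = 0.
Feasibility: ΣzᵢKᵢ = 1.3379, Σzᵢ/Kᵢ = 1.4182 — both > 1, two phases present.
Newton iteration, ψ⁰ = 0.4:
  ψ = 0.4000: g = 0.06394, g' = -0.5810 → ψ = 0.5101
  ψ = 0.5101: g = -0.00008, g' = -0.5883 → ψ = 0.5099
Converged at ψ = 0.5099.
Compositions from xᵢ = zᵢ/(1+ψ(Kᵢ−1)), yᵢ = Kᵢxᵢ:
  acetaldehyde: x = 0.2616, y = 0.6066
  acetone: x = 0.3359, y = 0.2710
  n-heptane: x = 0.4026, y = 0.1224

x_acetone = 0.3359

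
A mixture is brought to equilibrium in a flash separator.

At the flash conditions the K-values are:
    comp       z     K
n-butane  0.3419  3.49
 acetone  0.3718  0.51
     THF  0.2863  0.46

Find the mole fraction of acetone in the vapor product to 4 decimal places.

Material balance + equilibrium reduce to Σ zᵢ(Kᵢ−1)/(1+β(Kᵢ−1)) = 0.
Check two-phase: ΣzᵢKᵢ = 1.5145 > 1 and Σzᵢ/Kᵢ = 1.4494 > 1, so g(0) = 0.5145 > 0 and g(1) = -0.4494 < 0.
Newton iteration, β⁰ = 0.57:
  β = 0.5700: g = -0.12424, g' = -0.7083 → β = 0.3946
  β = 0.3946: g = 0.00711, g' = -0.8113 → β = 0.4033
  β = 0.4033: g = 0.00004, g' = -0.8028 → β = 0.4034
Converged at β = 0.4034.
Compositions from xᵢ = zᵢ/(1+β(Kᵢ−1)), yᵢ = Kᵢxᵢ:
  n-butane: x = 0.1706, y = 0.5953
  acetone: x = 0.4634, y = 0.2363
  THF: x = 0.3660, y = 0.1684

y_acetone = 0.2363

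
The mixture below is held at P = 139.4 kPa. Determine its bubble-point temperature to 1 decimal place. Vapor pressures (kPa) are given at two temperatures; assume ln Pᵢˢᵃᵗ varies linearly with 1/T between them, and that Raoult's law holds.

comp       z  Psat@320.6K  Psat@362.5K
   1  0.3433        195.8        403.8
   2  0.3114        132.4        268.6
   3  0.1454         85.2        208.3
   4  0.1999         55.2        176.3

Bubble-point temperature: ΣzᵢPᵢˢᵃᵗ(T) = P. Interpolate ln Pᵢˢᵃᵗ = aᵢ + bᵢ/T.
  T = 320.6 K: ΣzᵢPᵢˢᵃᵗ = 131.87 kPa
  T = 362.5 K: ΣzᵢPᵢˢᵃᵗ = 287.80 kPa
  T = 341.6 K: ΣzᵢPᵢˢᵃᵗ = 199.24 kPa
  T = 331.1 K: ΣzᵢPᵢˢᵃᵗ = 163.05 kPa
  T = 325.9 K: ΣzᵢPᵢˢᵃᵗ = 147.01 kPa
  T = 323.2 K: ΣzᵢPᵢˢᵃᵗ = 139.15 kPa
Interpolating between 323.2 K and 325.9 K gives T ≈ 323.3 K.

T = 323.3 K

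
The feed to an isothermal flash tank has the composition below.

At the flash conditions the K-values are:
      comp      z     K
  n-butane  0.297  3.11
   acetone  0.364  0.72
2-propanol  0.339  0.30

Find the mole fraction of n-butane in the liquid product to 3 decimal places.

Iterate (Newton) starting at ψ = 0.5:
  ψ = 0.500: g = -0.1786, g' = -0.745 → ψ = 0.260
  ψ = 0.260: g = 0.0045, g' = -0.833 → ψ = 0.266
Converged at ψ = 0.266.
Compositions from xᵢ = zᵢ/(1+ψ(Kᵢ−1)), yᵢ = Kᵢxᵢ:
  n-butane: x = 0.190, y = 0.592
  acetone: x = 0.393, y = 0.283
  2-propanol: x = 0.416, y = 0.125

x_n-butane = 0.190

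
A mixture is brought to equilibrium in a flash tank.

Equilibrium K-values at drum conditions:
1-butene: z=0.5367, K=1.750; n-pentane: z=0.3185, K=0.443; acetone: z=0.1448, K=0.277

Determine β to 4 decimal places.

β = 0.2610

Newton iteration, β⁰ = 0.3:
  β = 0.3000: g = -0.01809, g' = -0.4670 → β = 0.2613
  β = 0.2613: g = -0.00012, g' = -0.4615 → β = 0.2610
Converged at β = 0.2610.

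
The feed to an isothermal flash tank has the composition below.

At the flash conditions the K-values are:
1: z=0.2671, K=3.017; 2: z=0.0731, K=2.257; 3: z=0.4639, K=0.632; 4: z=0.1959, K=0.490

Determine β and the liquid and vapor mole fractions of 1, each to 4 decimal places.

β = 0.4632, x_1 = 0.1381, y_1 = 0.4166

Newton iteration, β⁰ = 0.5:
  β = 0.5000: g = -0.01866, g' = -0.4991 → β = 0.4626
  β = 0.4626: g = 0.00030, g' = -0.5155 → β = 0.4632
Converged at β = 0.4632.
Compositions from xᵢ = zᵢ/(1+β(Kᵢ−1)), yᵢ = Kᵢxᵢ:
  1: x = 0.1381, y = 0.4166
  2: x = 0.0462, y = 0.1043
  3: x = 0.5592, y = 0.3534
  4: x = 0.2565, y = 0.1257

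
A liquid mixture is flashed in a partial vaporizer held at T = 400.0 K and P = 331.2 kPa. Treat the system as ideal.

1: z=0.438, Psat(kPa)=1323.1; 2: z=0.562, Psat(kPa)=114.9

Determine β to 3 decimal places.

β = 0.483

Raoult's law: Kᵢ = Pᵢˢᵃᵗ/P = Pᵢˢᵃᵗ/331.2.
  K_1 = 1323.1/331.2 = 3.99487, K_2 = 114.9/331.2 = 0.34692
Binary case is linear: z₁(K₁−1)(1+β(K₂−1)) + z₂(K₂−1)(1+β(K₁−1)) = 0
⇒ β = [z₁(K₁−1)+z₂(K₂−1)] / [−(K₁−1)(K₂−1)] = 0.9447/1.9559 = 0.483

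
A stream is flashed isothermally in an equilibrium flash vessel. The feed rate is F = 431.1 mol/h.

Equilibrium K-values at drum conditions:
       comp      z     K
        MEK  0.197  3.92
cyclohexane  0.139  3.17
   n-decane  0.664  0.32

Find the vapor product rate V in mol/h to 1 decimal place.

V = 102.5 mol/h

Rachford–Rice: g(ψ) = Σ zᵢ(Kᵢ−1)/(1+ψ(Kᵢ−1)) = 0.
Feasibility: ΣzᵢKᵢ = 1.425, Σzᵢ/Kᵢ = 2.169 — both > 1, two phases present.
Newton iteration, ψ⁰ = 0.5:
  ψ = 0.500: g = -0.3056, g' = -1.133 → ψ = 0.230
  ψ = 0.230: g = 0.0098, g' = -1.323 → ψ = 0.238
Converged at ψ = 0.238.
Then V = ψ·F = 0.2377·431.1 = 102.5 mol/h and L = F − V = 328.6 mol/h.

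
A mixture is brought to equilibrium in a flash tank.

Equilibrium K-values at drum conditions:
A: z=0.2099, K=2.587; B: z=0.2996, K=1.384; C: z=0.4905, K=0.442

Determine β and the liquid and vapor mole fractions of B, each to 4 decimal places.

Let β = V/F and solve Σ zᵢ(Kᵢ−1)/(1+β(Kᵢ−1)) = 0.
Feasibility: ΣzᵢKᵢ = 1.1745, Σzᵢ/Kᵢ = 1.4073 — both > 1, two phases present.
Newton iteration, β⁰ = 0.56:
  β = 0.5600: g = -0.12704, g' = -0.5012 → β = 0.3065
  β = 0.3065: g = -0.00315, g' = -0.4969 → β = 0.3002
Converged at β = 0.3002.
Compositions from xᵢ = zᵢ/(1+β(Kᵢ−1)), yᵢ = Kᵢxᵢ:
  A: x = 0.1422, y = 0.3678
  B: x = 0.2686, y = 0.3718
  C: x = 0.5892, y = 0.2604

β = 0.3002, x_B = 0.2686, y_B = 0.3718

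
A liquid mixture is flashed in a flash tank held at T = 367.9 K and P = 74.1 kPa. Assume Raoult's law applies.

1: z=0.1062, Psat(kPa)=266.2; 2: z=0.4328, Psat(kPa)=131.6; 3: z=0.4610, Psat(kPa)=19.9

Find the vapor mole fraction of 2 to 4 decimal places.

y_2 = 0.6258

Raoult's law: Kᵢ = Pᵢˢᵃᵗ/P = Pᵢˢᵃᵗ/74.1.
  K_1 = 266.2/74.1 = 3.592443, K_2 = 131.6/74.1 = 1.775978, K_3 = 19.9/74.1 = 0.268556
Iterate (Newton) starting at ψ = 0.3:
  ψ = 0.3000: g = -0.00469, g' = -0.8021 → ψ = 0.2941
Converged at ψ = 0.2942.
Compositions from xᵢ = zᵢ/(1+ψ(Kᵢ−1)), yᵢ = Kᵢxᵢ:
  1: x = 0.0603, y = 0.2165
  2: x = 0.3524, y = 0.6258
  3: x = 0.5874, y = 0.1577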